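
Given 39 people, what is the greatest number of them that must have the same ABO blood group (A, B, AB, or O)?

10

If each of the 4 ABO blood groups held at most 9, the total would be at most 4 × 9 = 36 < 39, a contradiction.
So at least one holds ⌈39/4⌉ = 10.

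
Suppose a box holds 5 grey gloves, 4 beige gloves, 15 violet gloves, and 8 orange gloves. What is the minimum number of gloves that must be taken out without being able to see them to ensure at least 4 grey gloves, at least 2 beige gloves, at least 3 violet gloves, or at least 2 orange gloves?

8

The worst case stops just short of every target: 3 grey, 1 beige, 2 violet, 1 orange — 3 + 1 + 2 + 1 = 7 gloves.
One more glove must push some color to its target, so 7 + 1 = 8.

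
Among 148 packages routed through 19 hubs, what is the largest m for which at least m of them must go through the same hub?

The 148 packages fall into 19 hubs.
If each of the 19 hubs held at most 7, the total would be at most 19 × 7 = 133 < 148, a contradiction.
So at least one holds ⌈148/19⌉ = 8.

8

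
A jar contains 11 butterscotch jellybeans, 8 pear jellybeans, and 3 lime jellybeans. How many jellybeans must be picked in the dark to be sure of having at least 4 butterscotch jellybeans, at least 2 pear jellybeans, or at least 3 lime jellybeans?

7

Each of the 3 flavors has its own threshold; avoid all of them simultaneously.
The worst case stops just short of every target: 3 butterscotch, 1 pear, 2 lime — 3 + 1 + 2 = 6 jellybeans.
One more jellybean must push some flavor to its target, so 6 + 1 = 7.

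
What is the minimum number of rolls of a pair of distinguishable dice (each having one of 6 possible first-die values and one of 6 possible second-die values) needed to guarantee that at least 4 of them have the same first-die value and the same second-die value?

109

There are 6 × 6 = 36 (first-die value, second-die value) combinations acting as pigeonholes.
With 36 × 3 = 108 rolls of a pair of distinguishable dice we could place exactly 3 in each, with no (first-die value, second-die value) pair reaching 4.
One more forces some (first-die value, second-die value) pair to hold 4, so 108 + 1 = 109.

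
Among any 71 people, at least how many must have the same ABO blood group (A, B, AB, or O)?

18

There are 4 ABO blood groups, which serve as the pigeonholes.
If each of the 4 ABO blood groups held at most 17, the total would be at most 4 × 17 = 68 < 71, a contradiction.
So at least one holds ⌈71/4⌉ = 18.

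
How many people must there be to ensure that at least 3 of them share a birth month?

25

There are 12 months of the year acting as pigeonholes.
With 12 × 2 = 24 people we could place exactly 2 in each, with no class reaching 3.
One more forces some class to hold 3, so 24 + 1 = 25.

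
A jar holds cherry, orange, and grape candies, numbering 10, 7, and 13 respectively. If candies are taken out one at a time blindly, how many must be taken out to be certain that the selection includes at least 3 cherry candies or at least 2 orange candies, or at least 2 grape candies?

5

The worst case stops just short of every target: 2 cherry, 1 orange, 1 grape — 2 + 1 + 1 = 4 candies.
One more candy must push some flavor to its target, so 4 + 1 = 5.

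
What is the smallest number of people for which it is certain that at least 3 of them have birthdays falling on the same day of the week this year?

15

There are 7 days of the week acting as pigeonholes.
With 7 × 2 = 14 people we could place exactly 2 in each, with no class reaching 3.
One more forces some class to hold 3, so 14 + 1 = 15.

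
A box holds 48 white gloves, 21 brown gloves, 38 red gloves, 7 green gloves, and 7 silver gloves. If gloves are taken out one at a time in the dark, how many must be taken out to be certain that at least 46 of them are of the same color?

In the worst case we take at most 45 of each color, but all 21 brown, all 38 red, all 7 green, and all 7 silver (fewer than 45), giving 45 + 21 + 38 + 7 + 7 = 118.
One more glove then forces some color to 46, so 118 + 1 = 119.

119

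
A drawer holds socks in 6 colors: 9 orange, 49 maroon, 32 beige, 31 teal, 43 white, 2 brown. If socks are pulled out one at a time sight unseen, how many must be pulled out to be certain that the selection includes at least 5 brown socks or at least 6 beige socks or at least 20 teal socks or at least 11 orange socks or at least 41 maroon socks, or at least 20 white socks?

95

Each of the 6 colors has its own threshold; avoid all of them simultaneously.
The worst case stops just short of every target: all 9 orange, 40 maroon, 5 beige, 19 teal, 19 white, all 2 brown — 9 + 40 + 5 + 19 + 19 + 2 = 94 socks.
One more sock must push some color to its target, so 94 + 1 = 95.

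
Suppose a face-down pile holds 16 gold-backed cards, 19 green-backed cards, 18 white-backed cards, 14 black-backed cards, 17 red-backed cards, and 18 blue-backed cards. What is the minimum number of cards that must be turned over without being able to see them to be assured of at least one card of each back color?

The hardest back color to obtain is black-backed: we could draw every other card first — 102 − 14 = 88 cards — without a single black-backed one.
The next draw must be black-backed, so 88 + 1 = 89.

89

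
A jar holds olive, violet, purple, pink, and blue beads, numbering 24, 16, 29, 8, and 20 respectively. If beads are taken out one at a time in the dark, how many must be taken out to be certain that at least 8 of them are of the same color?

36

Treat the 5 colors as pigeonholes.
The worst case takes 7 beads of each color without reaching 8 of any: 5 × 7 = 35.
The next bead must bring some color to 8, so 35 + 1 = 36.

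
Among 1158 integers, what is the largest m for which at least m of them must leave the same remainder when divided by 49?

The 1158 integers fall into 49 residue classes modulo 49.
If each of the 49 residue classes modulo 49 held at most 23, the total would be at most 49 × 23 = 1127 < 1158, a contradiction.
So at least one holds ⌈1158/49⌉ = 24.

24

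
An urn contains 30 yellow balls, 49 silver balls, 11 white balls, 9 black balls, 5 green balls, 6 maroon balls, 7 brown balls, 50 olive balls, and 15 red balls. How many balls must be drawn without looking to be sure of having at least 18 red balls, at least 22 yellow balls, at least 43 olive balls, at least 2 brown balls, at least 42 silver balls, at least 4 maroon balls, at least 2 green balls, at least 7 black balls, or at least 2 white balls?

132

The worst case stops just short of every target: 21 yellow, 41 silver, 1 white, 6 black, 1 green, 3 maroon, 1 brown, 42 olive, all 15 red — 21 + 41 + 1 + 6 + 1 + 3 + 1 + 42 + 15 = 131 balls.
One more ball must push some color to its target, so 131 + 1 = 132.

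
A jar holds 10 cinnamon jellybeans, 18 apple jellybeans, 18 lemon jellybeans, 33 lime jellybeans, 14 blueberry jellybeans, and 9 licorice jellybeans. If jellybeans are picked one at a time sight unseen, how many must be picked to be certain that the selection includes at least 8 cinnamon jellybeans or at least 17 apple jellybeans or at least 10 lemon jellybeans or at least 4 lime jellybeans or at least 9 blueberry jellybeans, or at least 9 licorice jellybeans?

52

Each of the 6 flavors has its own threshold; avoid all of them simultaneously.
The worst case stops just short of every target: 7 cinnamon, 16 apple, 9 lemon, 3 lime, 8 blueberry, 8 licorice — 7 + 16 + 9 + 3 + 8 + 8 = 51 jellybeans.
One more jellybean must push some flavor to its target, so 51 + 1 = 52.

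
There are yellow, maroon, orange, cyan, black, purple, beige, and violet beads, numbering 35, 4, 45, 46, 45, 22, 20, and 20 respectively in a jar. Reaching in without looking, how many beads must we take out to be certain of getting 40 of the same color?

In the worst case we take at most 39 of each color, but all 35 yellow, all 4 maroon, all 22 purple, all 20 beige, and all 20 violet (fewer than 39), giving 35 + 4 + 39 + 39 + 39 + 22 + 20 + 20 = 218.
One more bead then forces some color to 40, so 218 + 1 = 219.

219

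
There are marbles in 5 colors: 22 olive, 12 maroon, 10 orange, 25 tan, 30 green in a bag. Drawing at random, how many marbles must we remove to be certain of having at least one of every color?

The hardest color to obtain is orange: we could draw every other marble first — 99 − 10 = 89 marbles — without a single orange one.
The next draw must be orange, so 89 + 1 = 90.

90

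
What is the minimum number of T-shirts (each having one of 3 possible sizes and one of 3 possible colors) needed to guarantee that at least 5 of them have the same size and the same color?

There are 3 × 3 = 9 (size, color) combinations acting as pigeonholes.
With 9 × 4 = 36 T-shirts we could place exactly 4 in each, with no (size, color) pair reaching 5.
One more forces some (size, color) pair to hold 5, so 36 + 1 = 37.

37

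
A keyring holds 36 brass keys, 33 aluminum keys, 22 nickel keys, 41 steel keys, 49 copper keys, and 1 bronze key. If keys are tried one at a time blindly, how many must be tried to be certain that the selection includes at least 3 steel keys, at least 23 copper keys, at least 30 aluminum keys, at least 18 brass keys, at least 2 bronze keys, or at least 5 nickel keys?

Each of the 6 types has its own threshold; avoid all of them simultaneously.
The worst case stops just short of every target: 17 brass, 29 aluminum, 4 nickel, 2 steel, 22 copper, 1 bronze — 17 + 29 + 4 + 2 + 22 + 1 = 75 keys.
One more key must push some type to its target, so 75 + 1 = 76.

76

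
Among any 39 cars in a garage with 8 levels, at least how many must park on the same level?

If each of the 8 levels held at most 4, the total would be at most 8 × 4 = 32 < 39, a contradiction.
So at least one holds ⌈39/8⌉ = 5.

5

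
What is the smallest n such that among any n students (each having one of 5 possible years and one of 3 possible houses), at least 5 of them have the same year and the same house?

There are 5 × 3 = 15 (year, house) combinations acting as pigeonholes.
With 15 × 4 = 60 students we could place exactly 4 in each, with no (year, house) pair reaching 5.
One more forces some (year, house) pair to hold 5, so 60 + 1 = 61.

61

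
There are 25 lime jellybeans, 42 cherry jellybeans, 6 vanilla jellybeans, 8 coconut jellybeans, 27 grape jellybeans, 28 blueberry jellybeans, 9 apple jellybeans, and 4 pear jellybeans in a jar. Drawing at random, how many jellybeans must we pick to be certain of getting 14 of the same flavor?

80

In the worst case we take at most 13 of each flavor, but all 6 vanilla, all 8 coconut, all 9 apple, and all 4 pear (fewer than 13), giving 13 + 13 + 6 + 8 + 13 + 13 + 9 + 4 = 79.
One more jellybean then forces some flavor to 14, so 79 + 1 = 80.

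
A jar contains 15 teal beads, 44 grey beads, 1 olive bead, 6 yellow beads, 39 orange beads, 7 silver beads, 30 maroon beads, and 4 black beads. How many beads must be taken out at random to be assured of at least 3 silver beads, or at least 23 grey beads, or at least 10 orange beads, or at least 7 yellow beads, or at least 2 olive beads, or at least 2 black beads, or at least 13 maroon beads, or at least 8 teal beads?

Each of the 8 colors has its own threshold; avoid all of them simultaneously.
The worst case stops just short of every target: 7 teal, 22 grey, 1 olive, 6 yellow, 9 orange, 2 silver, 12 maroon, 1 black — 7 + 22 + 1 + 6 + 9 + 2 + 12 + 1 = 60 beads.
One more bead must push some color to its target, so 60 + 1 = 61.

61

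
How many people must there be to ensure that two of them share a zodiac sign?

There are 12 zodiac signs acting as pigeonholes.
With 12 people we could place one in each, avoiding any repeat.
One more forces some class to hold 2, so 12 + 1 = 13.

13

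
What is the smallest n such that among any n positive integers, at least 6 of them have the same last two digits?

501

There are 100 possible two-digit endings acting as pigeonholes.
With 100 × 5 = 500 positive integers we could place exactly 5 in each, with no class reaching 6.
One more forces some class to hold 6, so 500 + 1 = 501.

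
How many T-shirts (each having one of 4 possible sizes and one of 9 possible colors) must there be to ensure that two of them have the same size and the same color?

There are 4 × 9 = 36 (size, color) combinations acting as pigeonholes.
With 36 T-shirts we could place one in each, avoiding any repeat.
One more forces some (size, color) pair to hold 2, so 36 + 1 = 37.

37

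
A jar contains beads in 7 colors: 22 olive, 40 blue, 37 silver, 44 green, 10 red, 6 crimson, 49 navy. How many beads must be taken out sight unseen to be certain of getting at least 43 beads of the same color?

200

In the worst case we take at most 42 of each color, but all 22 olive, all 40 blue, all 37 silver, all 10 red, and all 6 crimson (fewer than 42), giving 22 + 40 + 37 + 42 + 10 + 6 + 42 = 199.
One more bead then forces some color to 43, so 199 + 1 = 200.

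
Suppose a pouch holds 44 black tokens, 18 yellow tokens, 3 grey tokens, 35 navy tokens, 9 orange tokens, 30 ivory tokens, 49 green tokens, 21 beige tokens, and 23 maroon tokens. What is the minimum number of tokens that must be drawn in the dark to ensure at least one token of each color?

230

The hardest color to obtain is grey: we could draw every other token first — 232 − 3 = 229 tokens — without a single grey one.
The next draw must be grey, so 229 + 1 = 230.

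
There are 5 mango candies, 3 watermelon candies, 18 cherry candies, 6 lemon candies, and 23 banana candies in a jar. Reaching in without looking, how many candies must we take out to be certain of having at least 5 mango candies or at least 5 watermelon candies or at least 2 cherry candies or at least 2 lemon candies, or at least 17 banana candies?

The worst case stops just short of every target: 4 mango, all 3 watermelon, 1 cherry, 1 lemon, 16 banana — 4 + 3 + 1 + 1 + 16 = 25 candies.
One more candy must push some flavor to its target, so 25 + 1 = 26.

26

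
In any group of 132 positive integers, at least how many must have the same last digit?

14

There are 10 possible last digits, which serve as the pigeonholes.
If each of the 10 possible last digits held at most 13, the total would be at most 10 × 13 = 130 < 132, a contradiction.
So at least one holds ⌈132/10⌉ = 14.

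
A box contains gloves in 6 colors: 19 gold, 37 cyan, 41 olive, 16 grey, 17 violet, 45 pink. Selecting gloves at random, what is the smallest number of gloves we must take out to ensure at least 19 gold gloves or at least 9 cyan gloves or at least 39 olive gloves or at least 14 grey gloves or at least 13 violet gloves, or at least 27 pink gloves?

The worst case stops just short of every target: 18 gold, 8 cyan, 38 olive, 13 grey, 12 violet, 26 pink — 18 + 8 + 38 + 13 + 12 + 26 = 115 gloves.
One more glove must push some color to its target, so 115 + 1 = 116.

116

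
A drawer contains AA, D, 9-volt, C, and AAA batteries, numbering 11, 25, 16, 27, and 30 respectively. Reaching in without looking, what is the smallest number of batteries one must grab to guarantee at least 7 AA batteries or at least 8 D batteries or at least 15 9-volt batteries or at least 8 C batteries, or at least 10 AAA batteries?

44

The worst case stops just short of every target: 6 AA, 7 D, 14 9-volt, 7 C, 9 AAA — 6 + 7 + 14 + 7 + 9 = 43 batteries.
One more battery must push some type to its target, so 43 + 1 = 44.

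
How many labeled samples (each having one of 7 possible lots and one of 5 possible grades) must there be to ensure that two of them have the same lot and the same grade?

There are 7 × 5 = 35 (lot, grade) combinations acting as pigeonholes.
With 35 labeled samples we could place one in each, avoiding any repeat.
One more forces some (lot, grade) pair to hold 2, so 35 + 1 = 36.

36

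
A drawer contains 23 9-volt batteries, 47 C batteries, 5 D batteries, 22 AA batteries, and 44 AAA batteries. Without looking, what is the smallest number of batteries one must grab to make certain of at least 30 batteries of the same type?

In the worst case we take at most 29 of each type, but all 23 9-volt, all 5 D, and all 22 AA (fewer than 29), giving 23 + 29 + 5 + 22 + 29 = 108.
One more battery then forces some type to 30, so 108 + 1 = 109.

109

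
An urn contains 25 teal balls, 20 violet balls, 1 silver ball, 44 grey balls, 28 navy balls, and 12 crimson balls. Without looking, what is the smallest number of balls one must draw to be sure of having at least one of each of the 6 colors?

130

The hardest color to obtain is silver: we could draw every other ball first — 130 − 1 = 129 balls — without a single silver one.
The next draw must be silver, so 129 + 1 = 130.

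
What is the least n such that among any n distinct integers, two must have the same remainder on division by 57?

Use the pigeonhole principle on residue classes: two integers differ by a multiple of 57 exactly when they share a remainder mod 57.
There are 57 residue classes mod 57, so 57 integers can all lie in distinct classes.
One more integer must repeat a residue, giving a difference divisible by 57. So n = 57 + 1 = 58.

58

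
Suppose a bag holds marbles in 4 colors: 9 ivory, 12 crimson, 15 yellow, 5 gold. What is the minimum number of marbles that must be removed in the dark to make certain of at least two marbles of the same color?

The worst case takes 1 marble of each color without reaching 2 of any: 4 × 1 = 4.
The next marble must bring some color to 2, so 4 + 1 = 5.

5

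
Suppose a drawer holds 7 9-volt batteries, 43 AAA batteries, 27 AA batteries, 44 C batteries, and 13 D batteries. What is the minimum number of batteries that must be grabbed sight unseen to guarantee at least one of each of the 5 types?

The hardest type to obtain is 9-volt: we could draw every other battery first — 134 − 7 = 127 batteries — without a single 9-volt one.
The next draw must be 9-volt, so 127 + 1 = 128.

128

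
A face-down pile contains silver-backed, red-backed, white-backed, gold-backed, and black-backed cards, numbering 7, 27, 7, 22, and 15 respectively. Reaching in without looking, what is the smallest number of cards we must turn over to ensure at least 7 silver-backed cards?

78

To avoid silver-backed cards as long as possible, exhaust the other 4 back colors first.
The worst case draws every non-silver-backed card first: 27 + 7 + 22 + 15 = 71.
The next 7 draws are then forced to be silver-backed, giving 71 + 7 = 78.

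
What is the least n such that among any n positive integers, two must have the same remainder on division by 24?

25

Two integers differ by a multiple of 24 exactly when they share a remainder mod 24.
There are 24 residue classes mod 24, so 24 integers can all lie in distinct classes.
One more integer must repeat a residue, giving a difference divisible by 24. So n = 24 + 1 = 25.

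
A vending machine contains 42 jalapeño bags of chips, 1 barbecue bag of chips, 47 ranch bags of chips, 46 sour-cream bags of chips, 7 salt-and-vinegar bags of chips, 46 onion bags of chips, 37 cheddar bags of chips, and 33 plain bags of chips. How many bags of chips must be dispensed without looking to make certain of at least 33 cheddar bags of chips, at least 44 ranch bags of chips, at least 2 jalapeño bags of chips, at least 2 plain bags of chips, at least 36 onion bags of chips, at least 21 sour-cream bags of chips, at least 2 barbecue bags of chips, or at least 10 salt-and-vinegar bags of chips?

141

Each of the 8 flavors has its own threshold; avoid all of them simultaneously.
The worst case stops just short of every target: 1 jalapeño, 1 barbecue, 43 ranch, 20 sour-cream, all 7 salt-and-vinegar, 35 onion, 32 cheddar, 1 plain — 1 + 1 + 43 + 20 + 7 + 35 + 32 + 1 = 140 bags of chips.
One more bag of chips must push some flavor to its target, so 140 + 1 = 141.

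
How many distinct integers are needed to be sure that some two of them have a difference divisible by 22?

23

Use the pigeonhole principle on residue classes: two integers differ by a multiple of 22 exactly when they share a remainder mod 22.
There are 22 residue classes mod 22, so 22 integers can all lie in distinct classes.
One more integer must repeat a residue, giving a difference divisible by 22. So n = 22 + 1 = 23.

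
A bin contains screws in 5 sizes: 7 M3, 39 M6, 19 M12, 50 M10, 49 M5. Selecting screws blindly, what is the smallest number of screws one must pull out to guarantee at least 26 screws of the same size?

In the worst case we take at most 25 of each size, but all 7 M3 and all 19 M12 (fewer than 25), giving 7 + 25 + 19 + 25 + 25 = 101.
One more screw then forces some size to 26, so 101 + 1 = 102.

102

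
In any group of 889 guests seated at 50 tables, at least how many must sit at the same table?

18

The 889 guests fall into 50 tables.
If each of the 50 tables held at most 17, the total would be at most 50 × 17 = 850 < 889, a contradiction.
So at least one holds ⌈889/50⌉ = 18.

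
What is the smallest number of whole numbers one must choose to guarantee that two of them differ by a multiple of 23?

24

Two integers differ by a multiple of 23 exactly when they share a remainder mod 23.
There are 23 residue classes mod 23, so 23 integers can all lie in distinct classes.
One more integer must repeat a residue, giving a difference divisible by 23. So n = 23 + 1 = 24.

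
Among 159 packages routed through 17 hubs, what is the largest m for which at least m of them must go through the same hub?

10

If each of the 17 hubs held at most 9, the total would be at most 17 × 9 = 153 < 159, a contradiction.
So at least one holds ⌈159/17⌉ = 10.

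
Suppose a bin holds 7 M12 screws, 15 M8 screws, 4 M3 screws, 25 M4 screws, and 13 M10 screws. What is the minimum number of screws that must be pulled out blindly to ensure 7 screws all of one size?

29

In the worst case we take at most 6 of each size, but all 4 M3 (fewer than 6), giving 6 + 6 + 4 + 6 + 6 = 28.
One more screw then forces some size to 7, so 28 + 1 = 29.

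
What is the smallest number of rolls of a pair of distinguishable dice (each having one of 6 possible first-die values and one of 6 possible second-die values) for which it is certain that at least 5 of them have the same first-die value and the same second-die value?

145

There are 6 × 6 = 36 (first-die value, second-die value) combinations acting as pigeonholes.
With 36 × 4 = 144 rolls of a pair of distinguishable dice we could place exactly 4 in each, with no (first-die value, second-die value) pair reaching 5.
One more forces some (first-die value, second-die value) pair to hold 5, so 144 + 1 = 145.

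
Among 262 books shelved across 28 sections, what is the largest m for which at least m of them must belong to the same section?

10

If each of the 28 sections held at most 9, the total would be at most 28 × 9 = 252 < 262, a contradiction.
So at least one holds ⌈262/28⌉ = 10.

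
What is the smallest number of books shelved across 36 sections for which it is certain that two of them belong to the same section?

37

There are 36 sections acting as pigeonholes.
With 36 books we could place one in each, avoiding any repeat.
One more forces some class to hold 2, so 36 + 1 = 37.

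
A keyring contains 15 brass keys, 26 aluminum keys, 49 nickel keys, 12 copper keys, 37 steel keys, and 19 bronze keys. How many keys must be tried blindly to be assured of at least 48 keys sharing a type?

In the worst case we take at most 47 of each type, but all 15 brass, all 26 aluminum, all 12 copper, all 37 steel, and all 19 bronze (fewer than 47), giving 15 + 26 + 47 + 12 + 37 + 19 = 156.
One more key then forces some type to 48, so 156 + 1 = 157.

157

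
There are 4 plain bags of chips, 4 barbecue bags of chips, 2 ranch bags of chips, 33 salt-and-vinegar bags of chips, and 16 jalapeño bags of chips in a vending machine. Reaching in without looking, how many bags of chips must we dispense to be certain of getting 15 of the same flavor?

39

In the worst case we take at most 14 of each flavor, but all 4 plain, all 4 barbecue, and all 2 ranch (fewer than 14), giving 4 + 4 + 2 + 14 + 14 = 38.
One more bag of chips then forces some flavor to 15, so 38 + 1 = 39.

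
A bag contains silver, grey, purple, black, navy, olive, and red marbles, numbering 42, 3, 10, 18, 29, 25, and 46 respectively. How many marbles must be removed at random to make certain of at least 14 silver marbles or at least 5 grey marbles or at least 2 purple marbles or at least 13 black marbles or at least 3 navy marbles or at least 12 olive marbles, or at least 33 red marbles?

Each of the 7 colors has its own threshold; avoid all of them simultaneously.
The worst case stops just short of every target: 13 silver, all 3 grey, 1 purple, 12 black, 2 navy, 11 olive, 32 red — 13 + 3 + 1 + 12 + 2 + 11 + 32 = 74 marbles.
One more marble must push some color to its target, so 74 + 1 = 75.

75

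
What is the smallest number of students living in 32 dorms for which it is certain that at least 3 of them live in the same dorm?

65

There are 32 dorms acting as pigeonholes.
With 32 × 2 = 64 students we could place exactly 2 in each, with no class reaching 3.
One more forces some class to hold 3, so 64 + 1 = 65.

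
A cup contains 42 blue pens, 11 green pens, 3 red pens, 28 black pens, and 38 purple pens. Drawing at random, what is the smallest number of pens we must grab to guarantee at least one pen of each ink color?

120

The hardest ink color to obtain is red: we could draw every other pen first — 122 − 3 = 119 pens — without a single red one.
The next draw must be red, so 119 + 1 = 120.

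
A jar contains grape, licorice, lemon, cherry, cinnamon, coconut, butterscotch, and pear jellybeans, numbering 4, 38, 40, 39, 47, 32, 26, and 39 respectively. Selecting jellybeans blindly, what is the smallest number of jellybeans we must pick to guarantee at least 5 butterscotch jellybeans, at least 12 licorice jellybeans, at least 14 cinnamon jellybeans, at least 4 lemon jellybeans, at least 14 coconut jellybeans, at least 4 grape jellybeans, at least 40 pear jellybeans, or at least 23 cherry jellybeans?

109

Each of the 8 flavors has its own threshold; avoid all of them simultaneously.
The worst case stops just short of every target: 3 grape, 11 licorice, 3 lemon, 22 cherry, 13 cinnamon, 13 coconut, 4 butterscotch, 39 pear — 3 + 11 + 3 + 22 + 13 + 13 + 4 + 39 = 108 jellybeans.
One more jellybean must push some flavor to its target, so 108 + 1 = 109.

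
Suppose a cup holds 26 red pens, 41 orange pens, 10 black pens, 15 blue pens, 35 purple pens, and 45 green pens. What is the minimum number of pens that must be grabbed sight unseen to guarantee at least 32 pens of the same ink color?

In the worst case we take at most 31 of each ink color, but all 26 red, all 10 black, and all 15 blue (fewer than 31), giving 26 + 31 + 10 + 15 + 31 + 31 = 144.
One more pen then forces some ink color to 32, so 144 + 1 = 145.

145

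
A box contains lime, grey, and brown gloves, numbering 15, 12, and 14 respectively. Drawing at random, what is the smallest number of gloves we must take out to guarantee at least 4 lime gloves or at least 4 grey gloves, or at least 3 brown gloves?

The worst case stops just short of every target: 3 lime, 3 grey, 2 brown — 3 + 3 + 2 = 8 gloves.
One more glove must push some color to its target, so 8 + 1 = 9.

9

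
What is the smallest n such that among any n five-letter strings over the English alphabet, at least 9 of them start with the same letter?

209

There are 26 possible first letters acting as pigeonholes.
With 26 × 8 = 208 five-letter strings over the English alphabet we could place exactly 8 in each, with no class reaching 9.
One more forces some class to hold 9, so 208 + 1 = 209.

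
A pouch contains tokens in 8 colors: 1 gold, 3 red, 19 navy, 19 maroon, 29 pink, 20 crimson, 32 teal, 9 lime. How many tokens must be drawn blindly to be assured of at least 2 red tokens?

131

The worst case draws every non-red token first: 1 + 19 + 19 + 29 + 20 + 32 + 9 = 129.
The next 2 draws are then forced to be red, giving 129 + 2 = 131.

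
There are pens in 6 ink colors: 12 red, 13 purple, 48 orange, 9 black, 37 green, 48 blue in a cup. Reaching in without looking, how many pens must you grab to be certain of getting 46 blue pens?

165

The worst case draws every non-blue pen first: 12 + 13 + 48 + 9 + 37 = 119.
The next 46 draws are then forced to be blue, giving 119 + 46 = 165.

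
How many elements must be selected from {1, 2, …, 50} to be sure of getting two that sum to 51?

Partition {1, …, 50} into 25 pairs: {1,50}, {2,49}, …, {25,26}.
Choosing 25 integers — say the integers 1 through 25 — takes one from each pair and avoids the property.
Choosing 26 forces two into the same pair by pigeonhole, and those sum to 51. So 26.

26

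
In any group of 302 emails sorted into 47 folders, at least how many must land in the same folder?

7

The 302 emails fall into 47 folders.
If each of the 47 folders held at most 6, the total would be at most 47 × 6 = 282 < 302, a contradiction.
So at least one holds ⌈302/47⌉ = 7.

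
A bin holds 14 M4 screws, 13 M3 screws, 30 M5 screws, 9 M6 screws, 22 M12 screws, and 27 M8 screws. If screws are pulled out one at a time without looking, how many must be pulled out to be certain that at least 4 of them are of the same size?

19

The worst case takes 3 screws of each size without reaching 4 of any: 6 × 3 = 18.
The next screw must bring some size to 4, so 18 + 1 = 19.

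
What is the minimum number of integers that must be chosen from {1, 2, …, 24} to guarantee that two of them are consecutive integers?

13

Partition {1, …, 24} into 12 pairs: {1,2}, {3,4}, …, {23,24}.
Choosing 12 integers — say the 12 even numbers 2, 4, …, 24 — takes one from each pair and avoids the property.
Choosing 13 forces two into the same pair by pigeonhole, and those are consecutive. So 13.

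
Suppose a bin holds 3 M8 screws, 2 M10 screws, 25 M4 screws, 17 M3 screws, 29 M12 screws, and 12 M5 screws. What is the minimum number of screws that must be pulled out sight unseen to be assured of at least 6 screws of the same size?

Treat the 6 sizes as pigeonholes.
In the worst case we take at most 5 of each size, but all 3 M8 and all 2 M10 (fewer than 5), giving 3 + 2 + 5 + 5 + 5 + 5 = 25.
One more screw then forces some size to 6, so 25 + 1 = 26.

26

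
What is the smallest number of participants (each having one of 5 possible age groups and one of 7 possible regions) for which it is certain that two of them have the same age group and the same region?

36

There are 5 × 7 = 35 (age group, region) combinations acting as pigeonholes.
With 35 participants we could place one in each, avoiding any repeat.
One more forces some (age group, region) pair to hold 2, so 35 + 1 = 36.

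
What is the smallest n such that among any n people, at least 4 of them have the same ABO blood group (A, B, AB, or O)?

There are 4 ABO blood groups acting as pigeonholes.
With 4 × 3 = 12 people we could place exactly 3 in each, with no class reaching 4.
One more forces some class to hold 4, so 12 + 1 = 13.

13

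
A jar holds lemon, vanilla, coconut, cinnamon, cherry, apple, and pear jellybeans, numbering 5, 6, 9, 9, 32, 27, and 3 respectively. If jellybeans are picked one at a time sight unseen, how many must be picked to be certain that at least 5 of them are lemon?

91

The worst case draws every non-lemon jellybean first: 6 + 9 + 9 + 32 + 27 + 3 = 86.
The next 5 draws are then forced to be lemon, giving 86 + 5 = 91.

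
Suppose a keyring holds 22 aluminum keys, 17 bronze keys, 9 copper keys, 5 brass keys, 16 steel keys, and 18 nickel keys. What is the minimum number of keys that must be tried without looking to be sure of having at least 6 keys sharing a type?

The worst case takes 5 keys of each type without reaching 6 of any: 6 × 5 = 30.
The next key must bring some type to 6, so 30 + 1 = 31.

31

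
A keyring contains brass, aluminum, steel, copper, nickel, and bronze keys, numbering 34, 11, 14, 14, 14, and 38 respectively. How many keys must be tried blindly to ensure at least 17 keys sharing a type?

In the worst case we take at most 16 of each type, but all 11 aluminum, all 14 steel, all 14 copper, and all 14 nickel (fewer than 16), giving 16 + 11 + 14 + 14 + 14 + 16 = 85.
One more key then forces some type to 17, so 85 + 1 = 86.

86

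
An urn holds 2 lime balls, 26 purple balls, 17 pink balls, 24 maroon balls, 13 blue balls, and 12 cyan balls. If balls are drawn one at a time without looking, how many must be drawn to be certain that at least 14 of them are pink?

To avoid pink balls as long as possible, exhaust the other 5 colors first.
The worst case draws every non-pink ball first: 2 + 26 + 24 + 13 + 12 = 77.
The next 14 draws are then forced to be pink, giving 77 + 14 = 91.

91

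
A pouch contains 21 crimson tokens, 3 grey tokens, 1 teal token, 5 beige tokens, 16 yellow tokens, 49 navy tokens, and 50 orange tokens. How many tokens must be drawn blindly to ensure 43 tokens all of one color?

131

Treat the 7 colors as pigeonholes.
In the worst case we take at most 42 of each color, but all 21 crimson, all 3 grey, all 1 teal, all 5 beige, and all 16 yellow (fewer than 42), giving 21 + 3 + 1 + 5 + 16 + 42 + 42 = 130.
One more token then forces some color to 43, so 130 + 1 = 131.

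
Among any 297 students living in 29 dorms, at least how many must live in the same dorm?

If each of the 29 dorms held at most 10, the total would be at most 29 × 10 = 290 < 297, a contradiction.
So at least one holds ⌈297/29⌉ = 11.

11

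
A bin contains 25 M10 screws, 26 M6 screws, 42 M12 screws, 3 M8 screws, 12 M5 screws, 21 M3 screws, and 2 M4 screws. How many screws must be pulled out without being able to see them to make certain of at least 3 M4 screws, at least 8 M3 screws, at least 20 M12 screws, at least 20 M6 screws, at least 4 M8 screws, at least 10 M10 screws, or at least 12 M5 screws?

The worst case stops just short of every target: 9 M10, 19 M6, 19 M12, 3 M8, 11 M5, 7 M3, 2 M4 — 9 + 19 + 19 + 3 + 11 + 7 + 2 = 70 screws.
One more screw must push some size to its target, so 70 + 1 = 71.

71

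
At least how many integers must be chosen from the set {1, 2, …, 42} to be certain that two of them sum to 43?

22

Partition {1, …, 42} into 21 pairs: {1,42}, {2,41}, …, {21,22}.
Choosing 21 integers — say the integers 1 through 21 — takes one from each pair and avoids the property.
Choosing 22 forces two into the same pair by pigeonhole, and those sum to 43. So 22.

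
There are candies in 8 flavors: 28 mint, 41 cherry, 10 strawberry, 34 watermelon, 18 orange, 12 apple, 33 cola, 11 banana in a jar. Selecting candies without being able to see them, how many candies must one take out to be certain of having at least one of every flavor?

The hardest flavor to obtain is strawberry: we could draw every other candy first — 187 − 10 = 177 candies — without a single strawberry one.
The next draw must be strawberry, so 177 + 1 = 178.

178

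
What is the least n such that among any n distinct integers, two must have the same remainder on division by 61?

Two integers differ by a multiple of 61 exactly when they share a remainder mod 61.
There are 61 residue classes mod 61, so 61 integers can all lie in distinct classes.
One more integer must repeat a residue, giving a difference divisible by 61. So n = 61 + 1 = 62.

62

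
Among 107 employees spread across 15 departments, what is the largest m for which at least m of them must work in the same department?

The 107 employees fall into 15 departments.
If each of the 15 departments held at most 7, the total would be at most 15 × 7 = 105 < 107, a contradiction.
So at least one holds ⌈107/15⌉ = 8.

8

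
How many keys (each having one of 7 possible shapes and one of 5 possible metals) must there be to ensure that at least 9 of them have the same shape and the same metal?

There are 7 × 5 = 35 (shape, metal) combinations acting as pigeonholes.
With 35 × 8 = 280 keys we could place exactly 8 in each, with no (shape, metal) pair reaching 9.
One more forces some (shape, metal) pair to hold 9, so 280 + 1 = 281.

281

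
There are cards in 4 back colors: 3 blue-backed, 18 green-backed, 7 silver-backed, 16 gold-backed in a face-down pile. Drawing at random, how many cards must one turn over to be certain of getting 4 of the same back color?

13

The worst case takes 3 cards of each back color without reaching 4 of any: 4 × 3 = 12.
The next card must bring some back color to 4, so 12 + 1 = 13.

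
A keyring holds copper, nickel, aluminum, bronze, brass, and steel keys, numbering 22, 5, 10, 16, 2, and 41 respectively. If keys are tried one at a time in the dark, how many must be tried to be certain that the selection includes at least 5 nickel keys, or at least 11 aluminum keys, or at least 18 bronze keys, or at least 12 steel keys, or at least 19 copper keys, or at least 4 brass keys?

62

The worst case stops just short of every target: 18 copper, 4 nickel, 10 aluminum, all 16 bronze, all 2 brass, 11 steel — 18 + 4 + 10 + 16 + 2 + 11 = 61 keys.
One more key must push some type to its target, so 61 + 1 = 62.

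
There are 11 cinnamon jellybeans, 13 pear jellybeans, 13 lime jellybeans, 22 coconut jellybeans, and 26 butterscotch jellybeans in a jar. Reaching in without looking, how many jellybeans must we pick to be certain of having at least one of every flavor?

75

The hardest flavor to obtain is cinnamon: we could draw every other jellybean first — 85 − 11 = 74 jellybeans — without a single cinnamon one.
The next draw must be cinnamon, so 74 + 1 = 75.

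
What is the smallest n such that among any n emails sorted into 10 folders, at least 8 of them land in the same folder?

71

There are 10 folders acting as pigeonholes.
With 10 × 7 = 70 emails we could place exactly 7 in each, with no class reaching 8.
One more forces some class to hold 8, so 70 + 1 = 71.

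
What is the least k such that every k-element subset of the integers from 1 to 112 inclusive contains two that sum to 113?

Partition {1, …, 112} into 56 pairs: {1,112}, {2,111}, …, {56,57}.
Choosing 56 integers — say the integers 1 through 56 — takes one from each pair and avoids the property.
Choosing 57 forces two into the same pair by pigeonhole, and those sum to 113. So 57.

57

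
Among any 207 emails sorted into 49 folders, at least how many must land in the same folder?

5

The 207 emails fall into 49 folders.
If each of the 49 folders held at most 4, the total would be at most 49 × 4 = 196 < 207, a contradiction.
So at least one holds ⌈207/49⌉ = 5.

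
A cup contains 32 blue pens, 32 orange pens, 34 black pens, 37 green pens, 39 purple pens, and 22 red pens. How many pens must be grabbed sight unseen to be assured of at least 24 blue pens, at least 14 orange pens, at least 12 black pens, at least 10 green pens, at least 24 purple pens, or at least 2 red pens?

81

The worst case stops just short of every target: 23 blue, 13 orange, 11 black, 9 green, 23 purple, 1 red — 23 + 13 + 11 + 9 + 23 + 1 = 80 pens.
One more pen must push some ink color to its target, so 80 + 1 = 81.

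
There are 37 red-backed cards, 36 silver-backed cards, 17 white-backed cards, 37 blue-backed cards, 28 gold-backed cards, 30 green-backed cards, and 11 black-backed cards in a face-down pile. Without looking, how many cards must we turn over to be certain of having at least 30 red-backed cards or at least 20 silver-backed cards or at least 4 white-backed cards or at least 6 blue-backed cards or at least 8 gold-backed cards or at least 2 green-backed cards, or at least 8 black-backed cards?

The worst case stops just short of every target: 29 red-backed, 19 silver-backed, 3 white-backed, 5 blue-backed, 7 gold-backed, 1 green-backed, 7 black-backed — 29 + 19 + 3 + 5 + 7 + 1 + 7 = 71 cards.
One more card must push some back color to its target, so 71 + 1 = 72.

72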